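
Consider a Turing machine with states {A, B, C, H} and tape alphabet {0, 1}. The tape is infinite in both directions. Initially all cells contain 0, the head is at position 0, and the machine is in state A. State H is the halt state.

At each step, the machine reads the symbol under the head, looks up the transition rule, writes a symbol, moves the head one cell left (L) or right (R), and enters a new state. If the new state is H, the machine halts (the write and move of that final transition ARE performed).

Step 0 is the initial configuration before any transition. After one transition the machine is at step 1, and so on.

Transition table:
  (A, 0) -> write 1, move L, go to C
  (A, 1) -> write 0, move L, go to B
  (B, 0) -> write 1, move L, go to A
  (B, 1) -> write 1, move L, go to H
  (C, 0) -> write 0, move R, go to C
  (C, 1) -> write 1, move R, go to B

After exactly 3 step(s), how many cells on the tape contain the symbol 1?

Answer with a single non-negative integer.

Answer: 1

Derivation:
Step 1: in state A at pos 0, read 0 -> (A,0)->write 1,move L,goto C. Now: state=C, head=-1, tape[-2..1]=0010 (head:  ^)
Step 2: in state C at pos -1, read 0 -> (C,0)->write 0,move R,goto C. Now: state=C, head=0, tape[-2..1]=0010 (head:   ^)
Step 3: in state C at pos 0, read 1 -> (C,1)->write 1,move R,goto B. Now: state=B, head=1, tape[-2..2]=00100 (head:    ^)
Cells containing 1 after step 3: {0} -> 1 cell(s)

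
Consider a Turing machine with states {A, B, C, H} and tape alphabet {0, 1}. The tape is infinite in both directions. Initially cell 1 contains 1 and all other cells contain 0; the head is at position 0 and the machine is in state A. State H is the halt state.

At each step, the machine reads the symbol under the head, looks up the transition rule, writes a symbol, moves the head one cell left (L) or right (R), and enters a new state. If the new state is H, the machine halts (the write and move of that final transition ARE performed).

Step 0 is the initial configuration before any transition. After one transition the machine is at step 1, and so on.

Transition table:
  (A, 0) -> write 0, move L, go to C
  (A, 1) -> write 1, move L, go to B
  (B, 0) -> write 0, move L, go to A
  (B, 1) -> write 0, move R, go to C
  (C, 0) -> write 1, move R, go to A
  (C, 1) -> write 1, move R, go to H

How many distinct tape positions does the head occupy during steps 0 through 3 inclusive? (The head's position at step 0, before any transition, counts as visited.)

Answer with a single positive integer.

Step 1: in state A at pos 0, read 0 -> (A,0)->write 0,move L,goto C. Now: state=C, head=-1, tape[-2..2]=00010 (head:  ^)
Step 2: in state C at pos -1, read 0 -> (C,0)->write 1,move R,goto A. Now: state=A, head=0, tape[-2..2]=01010 (head:   ^)
Step 3: in state A at pos 0, read 0 -> (A,0)->write 0,move L,goto C. Now: state=C, head=-1, tape[-2..2]=01010 (head:  ^)
Head positions at steps 0..3: starting at 0, distinct positions visited = {-1, 0} -> 2 position(s)

Answer: 2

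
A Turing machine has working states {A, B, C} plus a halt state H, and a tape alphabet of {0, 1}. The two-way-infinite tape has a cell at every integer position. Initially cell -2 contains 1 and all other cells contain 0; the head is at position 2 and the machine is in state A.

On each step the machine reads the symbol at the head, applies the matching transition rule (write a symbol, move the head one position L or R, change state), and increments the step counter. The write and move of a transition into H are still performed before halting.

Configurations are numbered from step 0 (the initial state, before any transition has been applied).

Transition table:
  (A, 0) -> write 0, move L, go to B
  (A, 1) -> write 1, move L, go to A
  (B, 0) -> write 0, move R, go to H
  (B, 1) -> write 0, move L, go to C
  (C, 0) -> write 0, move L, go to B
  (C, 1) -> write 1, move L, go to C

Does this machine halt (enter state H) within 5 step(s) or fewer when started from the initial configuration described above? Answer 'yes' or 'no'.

Step 1: in state A at pos 2, read 0 -> (A,0)->write 0,move L,goto B. Now: state=B, head=1, tape[-3..3]=0100000 (head:     ^)
Step 2: in state B at pos 1, read 0 -> (B,0)->write 0,move R,goto H. Now: state=H, head=2, tape[-3..3]=0100000 (head:      ^)
State H reached at step 2; 2 <= 5 -> yes

Answer: yes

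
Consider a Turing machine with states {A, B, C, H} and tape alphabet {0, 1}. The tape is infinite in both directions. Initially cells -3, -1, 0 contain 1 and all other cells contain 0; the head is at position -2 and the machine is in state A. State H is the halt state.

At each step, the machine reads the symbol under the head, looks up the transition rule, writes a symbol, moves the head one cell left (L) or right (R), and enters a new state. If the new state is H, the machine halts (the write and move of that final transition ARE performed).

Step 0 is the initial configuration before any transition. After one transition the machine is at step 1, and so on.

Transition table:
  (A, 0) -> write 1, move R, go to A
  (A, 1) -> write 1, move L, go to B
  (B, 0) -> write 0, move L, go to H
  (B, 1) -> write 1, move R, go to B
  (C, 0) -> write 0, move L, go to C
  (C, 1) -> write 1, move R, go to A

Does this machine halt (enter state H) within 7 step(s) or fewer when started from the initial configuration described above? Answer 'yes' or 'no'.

Step 1: in state A at pos -2, read 0 -> (A,0)->write 1,move R,goto A. Now: state=A, head=-1, tape[-4..1]=011110 (head:    ^)
Step 2: in state A at pos -1, read 1 -> (A,1)->write 1,move L,goto B. Now: state=B, head=-2, tape[-4..1]=011110 (head:   ^)
Step 3: in state B at pos -2, read 1 -> (B,1)->write 1,move R,goto B. Now: state=B, head=-1, tape[-4..1]=011110 (head:    ^)
Step 4: in state B at pos -1, read 1 -> (B,1)->write 1,move R,goto B. Now: state=B, head=0, tape[-4..1]=011110 (head:     ^)
Step 5: in state B at pos 0, read 1 -> (B,1)->write 1,move R,goto B. Now: state=B, head=1, tape[-4..2]=0111100 (head:      ^)
Step 6: in state B at pos 1, read 0 -> (B,0)->write 0,move L,goto H. Now: state=H, head=0, tape[-4..2]=0111100 (head:     ^)
State H reached at step 6; 6 <= 7 -> yes

Answer: yes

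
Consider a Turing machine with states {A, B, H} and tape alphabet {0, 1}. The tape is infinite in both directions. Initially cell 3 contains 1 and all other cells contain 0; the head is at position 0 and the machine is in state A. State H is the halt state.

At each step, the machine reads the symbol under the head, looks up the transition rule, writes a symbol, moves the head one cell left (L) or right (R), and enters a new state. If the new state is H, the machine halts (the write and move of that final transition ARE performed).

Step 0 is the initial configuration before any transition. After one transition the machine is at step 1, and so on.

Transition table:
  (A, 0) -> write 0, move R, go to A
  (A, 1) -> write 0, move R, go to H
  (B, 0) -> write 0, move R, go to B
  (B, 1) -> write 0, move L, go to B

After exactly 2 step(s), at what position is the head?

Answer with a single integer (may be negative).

Answer: 2

Derivation:
Step 1: in state A at pos 0, read 0 -> (A,0)->write 0,move R,goto A. Now: state=A, head=1, tape[-1..4]=000010 (head:   ^)
Step 2: in state A at pos 1, read 0 -> (A,0)->write 0,move R,goto A. Now: state=A, head=2, tape[-1..4]=000010 (head:    ^)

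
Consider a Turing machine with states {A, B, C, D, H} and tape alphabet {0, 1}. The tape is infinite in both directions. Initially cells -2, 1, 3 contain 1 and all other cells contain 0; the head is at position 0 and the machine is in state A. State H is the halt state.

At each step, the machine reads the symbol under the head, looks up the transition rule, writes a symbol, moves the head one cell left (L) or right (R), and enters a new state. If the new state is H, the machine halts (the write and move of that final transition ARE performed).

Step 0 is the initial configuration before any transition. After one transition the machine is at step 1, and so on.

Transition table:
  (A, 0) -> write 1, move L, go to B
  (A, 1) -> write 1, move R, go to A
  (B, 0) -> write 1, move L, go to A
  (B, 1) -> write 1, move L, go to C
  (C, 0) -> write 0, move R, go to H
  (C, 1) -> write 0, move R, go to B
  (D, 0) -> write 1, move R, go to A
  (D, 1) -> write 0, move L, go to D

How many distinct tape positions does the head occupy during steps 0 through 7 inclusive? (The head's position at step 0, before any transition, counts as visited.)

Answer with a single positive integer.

Answer: 5

Derivation:
Step 1: in state A at pos 0, read 0 -> (A,0)->write 1,move L,goto B. Now: state=B, head=-1, tape[-3..4]=01011010 (head:   ^)
Step 2: in state B at pos -1, read 0 -> (B,0)->write 1,move L,goto A. Now: state=A, head=-2, tape[-3..4]=01111010 (head:  ^)
Step 3: in state A at pos -2, read 1 -> (A,1)->write 1,move R,goto A. Now: state=A, head=-1, tape[-3..4]=01111010 (head:   ^)
Step 4: in state A at pos -1, read 1 -> (A,1)->write 1,move R,goto A. Now: state=A, head=0, tape[-3..4]=01111010 (head:    ^)
Step 5: in state A at pos 0, read 1 -> (A,1)->write 1,move R,goto A. Now: state=A, head=1, tape[-3..4]=01111010 (head:     ^)
Step 6: in state A at pos 1, read 1 -> (A,1)->write 1,move R,goto A. Now: state=A, head=2, tape[-3..4]=01111010 (head:      ^)
Step 7: in state A at pos 2, read 0 -> (A,0)->write 1,move L,goto B. Now: state=B, head=1, tape[-3..4]=01111110 (head:     ^)
Head positions at steps 0..7: starting at 0, distinct positions visited = {-2, -1, 0, 1, 2} -> 5 position(s)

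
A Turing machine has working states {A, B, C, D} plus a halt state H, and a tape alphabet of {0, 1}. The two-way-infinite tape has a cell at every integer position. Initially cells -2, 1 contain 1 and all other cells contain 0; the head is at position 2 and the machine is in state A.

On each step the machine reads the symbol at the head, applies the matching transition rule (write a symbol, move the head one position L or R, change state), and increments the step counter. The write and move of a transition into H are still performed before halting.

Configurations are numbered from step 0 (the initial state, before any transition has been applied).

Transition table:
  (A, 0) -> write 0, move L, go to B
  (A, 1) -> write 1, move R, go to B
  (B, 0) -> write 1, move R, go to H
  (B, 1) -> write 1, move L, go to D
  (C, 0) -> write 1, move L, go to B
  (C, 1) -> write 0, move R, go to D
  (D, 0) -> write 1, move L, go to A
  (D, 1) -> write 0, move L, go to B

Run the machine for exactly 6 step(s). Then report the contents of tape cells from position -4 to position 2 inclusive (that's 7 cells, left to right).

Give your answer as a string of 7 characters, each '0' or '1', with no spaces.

Answer: 0110110

Derivation:
Step 1: in state A at pos 2, read 0 -> (A,0)->write 0,move L,goto B. Now: state=B, head=1, tape[-3..3]=0100100 (head:     ^)
Step 2: in state B at pos 1, read 1 -> (B,1)->write 1,move L,goto D. Now: state=D, head=0, tape[-3..3]=0100100 (head:    ^)
Step 3: in state D at pos 0, read 0 -> (D,0)->write 1,move L,goto A. Now: state=A, head=-1, tape[-3..3]=0101100 (head:   ^)
Step 4: in state A at pos -1, read 0 -> (A,0)->write 0,move L,goto B. Now: state=B, head=-2, tape[-3..3]=0101100 (head:  ^)
Step 5: in state B at pos -2, read 1 -> (B,1)->write 1,move L,goto D. Now: state=D, head=-3, tape[-4..3]=00101100 (head:  ^)
Step 6: in state D at pos -3, read 0 -> (D,0)->write 1,move L,goto A. Now: state=A, head=-4, tape[-5..3]=001101100 (head:  ^)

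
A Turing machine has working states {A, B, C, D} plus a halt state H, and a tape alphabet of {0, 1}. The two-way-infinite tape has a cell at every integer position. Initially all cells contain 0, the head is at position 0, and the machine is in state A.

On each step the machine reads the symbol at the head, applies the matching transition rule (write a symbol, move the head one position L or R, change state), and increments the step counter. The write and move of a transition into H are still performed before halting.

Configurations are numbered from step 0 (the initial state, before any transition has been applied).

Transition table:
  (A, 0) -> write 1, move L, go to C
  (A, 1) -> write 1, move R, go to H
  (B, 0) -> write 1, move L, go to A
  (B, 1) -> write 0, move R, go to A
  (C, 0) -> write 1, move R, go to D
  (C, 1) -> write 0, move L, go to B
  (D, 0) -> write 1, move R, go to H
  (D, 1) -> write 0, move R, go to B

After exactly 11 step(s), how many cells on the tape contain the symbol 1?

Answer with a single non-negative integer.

Step 1: in state A at pos 0, read 0 -> (A,0)->write 1,move L,goto C. Now: state=C, head=-1, tape[-2..1]=0010 (head:  ^)
Step 2: in state C at pos -1, read 0 -> (C,0)->write 1,move R,goto D. Now: state=D, head=0, tape[-2..1]=0110 (head:   ^)
Step 3: in state D at pos 0, read 1 -> (D,1)->write 0,move R,goto B. Now: state=B, head=1, tape[-2..2]=01000 (head:    ^)
Step 4: in state B at pos 1, read 0 -> (B,0)->write 1,move L,goto A. Now: state=A, head=0, tape[-2..2]=01010 (head:   ^)
Step 5: in state A at pos 0, read 0 -> (A,0)->write 1,move L,goto C. Now: state=C, head=-1, tape[-2..2]=01110 (head:  ^)
Step 6: in state C at pos -1, read 1 -> (C,1)->write 0,move L,goto B. Now: state=B, head=-2, tape[-3..2]=000110 (head:  ^)
Step 7: in state B at pos -2, read 0 -> (B,0)->write 1,move L,goto A. Now: state=A, head=-3, tape[-4..2]=0010110 (head:  ^)
Step 8: in state A at pos -3, read 0 -> (A,0)->write 1,move L,goto C. Now: state=C, head=-4, tape[-5..2]=00110110 (head:  ^)
Step 9: in state C at pos -4, read 0 -> (C,0)->write 1,move R,goto D. Now: state=D, head=-3, tape[-5..2]=01110110 (head:   ^)
Step 10: in state D at pos -3, read 1 -> (D,1)->write 0,move R,goto B. Now: state=B, head=-2, tape[-5..2]=01010110 (head:    ^)
Step 11: in state B at pos -2, read 1 -> (B,1)->write 0,move R,goto A. Now: state=A, head=-1, tape[-5..2]=01000110 (head:     ^)
Cells containing 1 after step 11: {-4, 0, 1} -> 3 cell(s)

Answer: 3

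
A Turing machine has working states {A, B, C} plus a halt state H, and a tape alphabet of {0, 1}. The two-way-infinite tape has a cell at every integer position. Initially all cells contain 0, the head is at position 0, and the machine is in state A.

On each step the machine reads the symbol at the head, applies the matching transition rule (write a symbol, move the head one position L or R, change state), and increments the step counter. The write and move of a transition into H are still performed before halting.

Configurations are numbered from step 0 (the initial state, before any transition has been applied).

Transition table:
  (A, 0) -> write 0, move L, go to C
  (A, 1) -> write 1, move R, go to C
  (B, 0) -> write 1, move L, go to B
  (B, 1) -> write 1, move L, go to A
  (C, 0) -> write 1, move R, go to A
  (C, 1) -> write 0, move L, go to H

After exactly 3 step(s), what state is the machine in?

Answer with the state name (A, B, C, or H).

Step 1: in state A at pos 0, read 0 -> (A,0)->write 0,move L,goto C. Now: state=C, head=-1, tape[-2..1]=0000 (head:  ^)
Step 2: in state C at pos -1, read 0 -> (C,0)->write 1,move R,goto A. Now: state=A, head=0, tape[-2..1]=0100 (head:   ^)
Step 3: in state A at pos 0, read 0 -> (A,0)->write 0,move L,goto C. Now: state=C, head=-1, tape[-2..1]=0100 (head:  ^)

Answer: C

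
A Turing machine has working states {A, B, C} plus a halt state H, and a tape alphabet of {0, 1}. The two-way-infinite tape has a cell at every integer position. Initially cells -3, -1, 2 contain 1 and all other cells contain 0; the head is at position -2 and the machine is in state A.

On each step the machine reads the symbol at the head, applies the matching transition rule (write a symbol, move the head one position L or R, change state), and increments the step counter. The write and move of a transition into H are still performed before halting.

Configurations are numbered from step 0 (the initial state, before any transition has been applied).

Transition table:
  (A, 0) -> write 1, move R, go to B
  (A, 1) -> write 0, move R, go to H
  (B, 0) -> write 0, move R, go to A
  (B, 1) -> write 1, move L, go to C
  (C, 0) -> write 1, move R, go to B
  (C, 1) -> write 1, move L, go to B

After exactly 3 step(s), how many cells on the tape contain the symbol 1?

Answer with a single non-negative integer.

Step 1: in state A at pos -2, read 0 -> (A,0)->write 1,move R,goto B. Now: state=B, head=-1, tape[-4..3]=01110010 (head:    ^)
Step 2: in state B at pos -1, read 1 -> (B,1)->write 1,move L,goto C. Now: state=C, head=-2, tape[-4..3]=01110010 (head:   ^)
Step 3: in state C at pos -2, read 1 -> (C,1)->write 1,move L,goto B. Now: state=B, head=-3, tape[-4..3]=01110010 (head:  ^)
Cells containing 1 after step 3: {-3, -2, -1, 2} -> 4 cell(s)

Answer: 4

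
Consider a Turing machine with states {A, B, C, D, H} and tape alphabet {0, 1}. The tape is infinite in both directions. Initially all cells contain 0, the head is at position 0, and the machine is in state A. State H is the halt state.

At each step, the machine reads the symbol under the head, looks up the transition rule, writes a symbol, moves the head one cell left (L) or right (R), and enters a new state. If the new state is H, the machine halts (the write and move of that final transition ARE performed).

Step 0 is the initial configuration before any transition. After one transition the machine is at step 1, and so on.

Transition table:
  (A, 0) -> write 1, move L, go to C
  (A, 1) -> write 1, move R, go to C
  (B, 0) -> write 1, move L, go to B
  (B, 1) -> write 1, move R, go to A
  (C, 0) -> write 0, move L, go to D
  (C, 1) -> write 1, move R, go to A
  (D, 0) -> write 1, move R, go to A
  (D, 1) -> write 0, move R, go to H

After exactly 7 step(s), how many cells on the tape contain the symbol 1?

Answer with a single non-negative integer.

Step 1: in state A at pos 0, read 0 -> (A,0)->write 1,move L,goto C. Now: state=C, head=-1, tape[-2..1]=0010 (head:  ^)
Step 2: in state C at pos -1, read 0 -> (C,0)->write 0,move L,goto D. Now: state=D, head=-2, tape[-3..1]=00010 (head:  ^)
Step 3: in state D at pos -2, read 0 -> (D,0)->write 1,move R,goto A. Now: state=A, head=-1, tape[-3..1]=01010 (head:   ^)
Step 4: in state A at pos -1, read 0 -> (A,0)->write 1,move L,goto C. Now: state=C, head=-2, tape[-3..1]=01110 (head:  ^)
Step 5: in state C at pos -2, read 1 -> (C,1)->write 1,move R,goto A. Now: state=A, head=-1, tape[-3..1]=01110 (head:   ^)
Step 6: in state A at pos -1, read 1 -> (A,1)->write 1,move R,goto C. Now: state=C, head=0, tape[-3..1]=01110 (head:    ^)
Step 7: in state C at pos 0, read 1 -> (C,1)->write 1,move R,goto A. Now: state=A, head=1, tape[-3..2]=011100 (head:     ^)
Cells containing 1 after step 7: {-2, -1, 0} -> 3 cell(s)

Answer: 3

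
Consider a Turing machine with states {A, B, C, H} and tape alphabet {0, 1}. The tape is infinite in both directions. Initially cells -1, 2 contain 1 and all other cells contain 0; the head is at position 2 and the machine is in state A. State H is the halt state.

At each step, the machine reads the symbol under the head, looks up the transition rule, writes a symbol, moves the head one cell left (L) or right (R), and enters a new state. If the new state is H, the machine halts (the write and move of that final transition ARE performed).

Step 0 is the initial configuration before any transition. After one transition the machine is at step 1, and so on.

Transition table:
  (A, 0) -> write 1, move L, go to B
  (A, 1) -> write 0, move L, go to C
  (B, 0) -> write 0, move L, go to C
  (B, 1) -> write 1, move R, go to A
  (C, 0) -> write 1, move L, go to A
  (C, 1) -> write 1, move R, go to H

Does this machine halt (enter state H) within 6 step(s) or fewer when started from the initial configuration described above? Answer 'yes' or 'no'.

Answer: yes

Derivation:
Step 1: in state A at pos 2, read 1 -> (A,1)->write 0,move L,goto C. Now: state=C, head=1, tape[-2..3]=010000 (head:    ^)
Step 2: in state C at pos 1, read 0 -> (C,0)->write 1,move L,goto A. Now: state=A, head=0, tape[-2..3]=010100 (head:   ^)
Step 3: in state A at pos 0, read 0 -> (A,0)->write 1,move L,goto B. Now: state=B, head=-1, tape[-2..3]=011100 (head:  ^)
Step 4: in state B at pos -1, read 1 -> (B,1)->write 1,move R,goto A. Now: state=A, head=0, tape[-2..3]=011100 (head:   ^)
Step 5: in state A at pos 0, read 1 -> (A,1)->write 0,move L,goto C. Now: state=C, head=-1, tape[-2..3]=010100 (head:  ^)
Step 6: in state C at pos -1, read 1 -> (C,1)->write 1,move R,goto H. Now: state=H, head=0, tape[-2..3]=010100 (head:   ^)
State H reached at step 6; 6 <= 6 -> yes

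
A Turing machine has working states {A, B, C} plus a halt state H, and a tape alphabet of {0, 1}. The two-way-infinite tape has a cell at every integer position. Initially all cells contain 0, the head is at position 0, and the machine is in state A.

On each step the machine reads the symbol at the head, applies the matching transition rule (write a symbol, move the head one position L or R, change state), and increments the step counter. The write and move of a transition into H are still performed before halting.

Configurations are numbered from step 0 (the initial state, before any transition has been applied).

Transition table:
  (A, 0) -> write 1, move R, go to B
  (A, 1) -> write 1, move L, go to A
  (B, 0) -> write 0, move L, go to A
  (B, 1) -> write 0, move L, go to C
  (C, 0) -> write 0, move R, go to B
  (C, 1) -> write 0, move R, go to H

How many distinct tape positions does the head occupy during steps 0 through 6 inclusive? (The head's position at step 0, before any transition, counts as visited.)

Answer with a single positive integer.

Step 1: in state A at pos 0, read 0 -> (A,0)->write 1,move R,goto B. Now: state=B, head=1, tape[-1..2]=0100 (head:   ^)
Step 2: in state B at pos 1, read 0 -> (B,0)->write 0,move L,goto A. Now: state=A, head=0, tape[-1..2]=0100 (head:  ^)
Step 3: in state A at pos 0, read 1 -> (A,1)->write 1,move L,goto A. Now: state=A, head=-1, tape[-2..2]=00100 (head:  ^)
Step 4: in state A at pos -1, read 0 -> (A,0)->write 1,move R,goto B. Now: state=B, head=0, tape[-2..2]=01100 (head:   ^)
Step 5: in state B at pos 0, read 1 -> (B,1)->write 0,move L,goto C. Now: state=C, head=-1, tape[-2..2]=01000 (head:  ^)
Step 6: in state C at pos -1, read 1 -> (C,1)->write 0,move R,goto H. Now: state=H, head=0, tape[-2..2]=00000 (head:   ^)
Head positions at steps 0..6: starting at 0, distinct positions visited = {-1, 0, 1} -> 3 position(s)

Answer: 3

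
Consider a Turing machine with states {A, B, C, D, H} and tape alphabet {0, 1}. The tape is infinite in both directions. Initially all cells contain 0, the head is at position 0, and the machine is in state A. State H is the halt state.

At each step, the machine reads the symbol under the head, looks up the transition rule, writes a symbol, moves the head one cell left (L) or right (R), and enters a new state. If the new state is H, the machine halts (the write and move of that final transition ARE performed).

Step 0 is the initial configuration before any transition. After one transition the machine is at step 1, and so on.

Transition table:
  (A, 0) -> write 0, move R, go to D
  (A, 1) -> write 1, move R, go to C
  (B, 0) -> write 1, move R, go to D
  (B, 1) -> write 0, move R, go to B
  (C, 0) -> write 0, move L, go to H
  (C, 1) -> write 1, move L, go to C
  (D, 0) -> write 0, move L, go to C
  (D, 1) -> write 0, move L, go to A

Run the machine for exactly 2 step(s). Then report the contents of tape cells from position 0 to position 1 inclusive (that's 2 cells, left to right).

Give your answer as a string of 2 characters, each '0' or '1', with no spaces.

Step 1: in state A at pos 0, read 0 -> (A,0)->write 0,move R,goto D. Now: state=D, head=1, tape[-1..2]=0000 (head:   ^)
Step 2: in state D at pos 1, read 0 -> (D,0)->write 0,move L,goto C. Now: state=C, head=0, tape[-1..2]=0000 (head:  ^)

Answer: 00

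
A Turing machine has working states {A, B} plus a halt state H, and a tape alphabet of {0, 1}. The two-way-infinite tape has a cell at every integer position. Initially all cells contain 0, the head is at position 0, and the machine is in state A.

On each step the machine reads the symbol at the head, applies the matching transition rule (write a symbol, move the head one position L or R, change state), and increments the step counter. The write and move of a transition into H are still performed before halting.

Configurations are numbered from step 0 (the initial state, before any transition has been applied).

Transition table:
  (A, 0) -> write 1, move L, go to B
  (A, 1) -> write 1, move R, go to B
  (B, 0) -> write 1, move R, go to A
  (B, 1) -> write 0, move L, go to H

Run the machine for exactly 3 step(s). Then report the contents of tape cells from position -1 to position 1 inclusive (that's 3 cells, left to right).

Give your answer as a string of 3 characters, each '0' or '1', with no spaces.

Answer: 110

Derivation:
Step 1: in state A at pos 0, read 0 -> (A,0)->write 1,move L,goto B. Now: state=B, head=-1, tape[-2..1]=0010 (head:  ^)
Step 2: in state B at pos -1, read 0 -> (B,0)->write 1,move R,goto A. Now: state=A, head=0, tape[-2..1]=0110 (head:   ^)
Step 3: in state A at pos 0, read 1 -> (A,1)->write 1,move R,goto B. Now: state=B, head=1, tape[-2..2]=01100 (head:    ^)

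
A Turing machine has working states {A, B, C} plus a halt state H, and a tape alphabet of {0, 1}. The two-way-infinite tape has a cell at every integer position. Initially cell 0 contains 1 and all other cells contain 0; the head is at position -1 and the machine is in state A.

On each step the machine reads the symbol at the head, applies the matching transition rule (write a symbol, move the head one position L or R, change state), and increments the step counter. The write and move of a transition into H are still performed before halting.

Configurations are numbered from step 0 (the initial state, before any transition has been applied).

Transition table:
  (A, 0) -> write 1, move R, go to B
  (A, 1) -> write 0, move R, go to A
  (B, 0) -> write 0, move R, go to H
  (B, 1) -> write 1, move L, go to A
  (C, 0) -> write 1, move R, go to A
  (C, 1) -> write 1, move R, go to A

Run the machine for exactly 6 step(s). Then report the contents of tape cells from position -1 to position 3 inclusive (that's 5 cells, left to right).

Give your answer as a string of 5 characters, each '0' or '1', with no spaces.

Answer: 00100

Derivation:
Step 1: in state A at pos -1, read 0 -> (A,0)->write 1,move R,goto B. Now: state=B, head=0, tape[-2..1]=0110 (head:   ^)
Step 2: in state B at pos 0, read 1 -> (B,1)->write 1,move L,goto A. Now: state=A, head=-1, tape[-2..1]=0110 (head:  ^)
Step 3: in state A at pos -1, read 1 -> (A,1)->write 0,move R,goto A. Now: state=A, head=0, tape[-2..1]=0010 (head:   ^)
Step 4: in state A at pos 0, read 1 -> (A,1)->write 0,move R,goto A. Now: state=A, head=1, tape[-2..2]=00000 (head:    ^)
Step 5: in state A at pos 1, read 0 -> (A,0)->write 1,move R,goto B. Now: state=B, head=2, tape[-2..3]=000100 (head:     ^)
Step 6: in state B at pos 2, read 0 -> (B,0)->write 0,move R,goto H. Now: state=H, head=3, tape[-2..4]=0001000 (head:      ^)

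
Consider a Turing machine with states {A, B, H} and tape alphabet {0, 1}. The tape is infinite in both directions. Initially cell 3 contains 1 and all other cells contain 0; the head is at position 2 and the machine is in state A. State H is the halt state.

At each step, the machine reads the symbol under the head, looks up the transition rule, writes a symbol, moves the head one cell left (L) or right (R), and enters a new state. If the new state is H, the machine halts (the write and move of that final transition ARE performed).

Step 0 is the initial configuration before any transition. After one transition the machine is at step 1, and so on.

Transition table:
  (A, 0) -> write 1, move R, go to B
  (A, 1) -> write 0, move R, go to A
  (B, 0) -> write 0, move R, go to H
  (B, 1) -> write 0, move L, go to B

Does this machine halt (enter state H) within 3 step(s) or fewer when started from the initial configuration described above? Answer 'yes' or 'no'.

Answer: no

Derivation:
Step 1: in state A at pos 2, read 0 -> (A,0)->write 1,move R,goto B. Now: state=B, head=3, tape[1..4]=0110 (head:   ^)
Step 2: in state B at pos 3, read 1 -> (B,1)->write 0,move L,goto B. Now: state=B, head=2, tape[1..4]=0100 (head:  ^)
Step 3: in state B at pos 2, read 1 -> (B,1)->write 0,move L,goto B. Now: state=B, head=1, tape[0..4]=00000 (head:  ^)
After 3 step(s): state = B (not H) -> not halted within 3 -> no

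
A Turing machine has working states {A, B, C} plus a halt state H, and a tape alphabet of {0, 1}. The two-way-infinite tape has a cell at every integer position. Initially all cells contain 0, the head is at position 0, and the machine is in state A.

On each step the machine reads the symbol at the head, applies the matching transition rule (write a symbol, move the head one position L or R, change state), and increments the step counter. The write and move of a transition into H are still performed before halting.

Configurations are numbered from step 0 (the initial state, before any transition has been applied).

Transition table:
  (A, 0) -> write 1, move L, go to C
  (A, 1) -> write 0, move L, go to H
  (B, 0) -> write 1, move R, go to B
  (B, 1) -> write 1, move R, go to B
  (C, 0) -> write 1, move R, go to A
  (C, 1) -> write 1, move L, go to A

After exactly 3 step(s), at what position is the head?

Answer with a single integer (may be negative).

Answer: -1

Derivation:
Step 1: in state A at pos 0, read 0 -> (A,0)->write 1,move L,goto C. Now: state=C, head=-1, tape[-2..1]=0010 (head:  ^)
Step 2: in state C at pos -1, read 0 -> (C,0)->write 1,move R,goto A. Now: state=A, head=0, tape[-2..1]=0110 (head:   ^)
Step 3: in state A at pos 0, read 1 -> (A,1)->write 0,move L,goto H. Now: state=H, head=-1, tape[-2..1]=0100 (head:  ^)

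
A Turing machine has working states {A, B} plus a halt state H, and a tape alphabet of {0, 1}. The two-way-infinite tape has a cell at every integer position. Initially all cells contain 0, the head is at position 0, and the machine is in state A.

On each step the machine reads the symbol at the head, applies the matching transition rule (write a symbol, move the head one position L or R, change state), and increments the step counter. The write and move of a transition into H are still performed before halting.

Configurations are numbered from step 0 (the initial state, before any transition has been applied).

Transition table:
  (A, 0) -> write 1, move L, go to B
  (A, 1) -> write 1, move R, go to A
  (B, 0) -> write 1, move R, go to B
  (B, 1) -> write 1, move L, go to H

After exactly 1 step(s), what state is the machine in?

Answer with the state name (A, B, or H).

Step 1: in state A at pos 0, read 0 -> (A,0)->write 1,move L,goto B. Now: state=B, head=-1, tape[-2..1]=0010 (head:  ^)

Answer: B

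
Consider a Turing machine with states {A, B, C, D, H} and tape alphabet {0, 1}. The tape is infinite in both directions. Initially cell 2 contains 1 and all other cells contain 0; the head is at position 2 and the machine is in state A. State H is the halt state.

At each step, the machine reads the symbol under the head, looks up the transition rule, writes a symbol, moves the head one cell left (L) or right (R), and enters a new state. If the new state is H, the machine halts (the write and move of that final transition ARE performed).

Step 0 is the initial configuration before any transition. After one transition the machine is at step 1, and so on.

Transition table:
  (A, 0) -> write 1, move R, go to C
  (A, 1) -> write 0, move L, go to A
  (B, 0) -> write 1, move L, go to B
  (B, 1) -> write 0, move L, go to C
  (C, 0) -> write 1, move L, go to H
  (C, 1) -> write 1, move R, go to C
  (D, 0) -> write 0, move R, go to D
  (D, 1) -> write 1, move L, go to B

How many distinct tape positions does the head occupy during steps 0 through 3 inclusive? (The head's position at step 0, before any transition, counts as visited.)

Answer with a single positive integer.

Step 1: in state A at pos 2, read 1 -> (A,1)->write 0,move L,goto A. Now: state=A, head=1, tape[0..3]=0000 (head:  ^)
Step 2: in state A at pos 1, read 0 -> (A,0)->write 1,move R,goto C. Now: state=C, head=2, tape[0..3]=0100 (head:   ^)
Step 3: in state C at pos 2, read 0 -> (C,0)->write 1,move L,goto H. Now: state=H, head=1, tape[0..3]=0110 (head:  ^)
Head positions at steps 0..3: starting at 2, distinct positions visited = {1, 2} -> 2 position(s)

Answer: 2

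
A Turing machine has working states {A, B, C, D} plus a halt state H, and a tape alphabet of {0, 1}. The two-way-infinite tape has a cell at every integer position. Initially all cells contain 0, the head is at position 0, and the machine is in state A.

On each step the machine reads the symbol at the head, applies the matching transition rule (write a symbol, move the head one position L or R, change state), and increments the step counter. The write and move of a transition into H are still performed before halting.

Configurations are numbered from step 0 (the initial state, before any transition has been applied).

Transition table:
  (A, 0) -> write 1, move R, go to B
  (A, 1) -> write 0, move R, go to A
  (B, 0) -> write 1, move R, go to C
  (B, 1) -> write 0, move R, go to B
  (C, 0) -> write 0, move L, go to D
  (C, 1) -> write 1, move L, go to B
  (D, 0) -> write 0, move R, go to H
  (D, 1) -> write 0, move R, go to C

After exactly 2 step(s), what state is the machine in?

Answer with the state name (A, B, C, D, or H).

Step 1: in state A at pos 0, read 0 -> (A,0)->write 1,move R,goto B. Now: state=B, head=1, tape[-1..2]=0100 (head:   ^)
Step 2: in state B at pos 1, read 0 -> (B,0)->write 1,move R,goto C. Now: state=C, head=2, tape[-1..3]=01100 (head:    ^)

Answer: C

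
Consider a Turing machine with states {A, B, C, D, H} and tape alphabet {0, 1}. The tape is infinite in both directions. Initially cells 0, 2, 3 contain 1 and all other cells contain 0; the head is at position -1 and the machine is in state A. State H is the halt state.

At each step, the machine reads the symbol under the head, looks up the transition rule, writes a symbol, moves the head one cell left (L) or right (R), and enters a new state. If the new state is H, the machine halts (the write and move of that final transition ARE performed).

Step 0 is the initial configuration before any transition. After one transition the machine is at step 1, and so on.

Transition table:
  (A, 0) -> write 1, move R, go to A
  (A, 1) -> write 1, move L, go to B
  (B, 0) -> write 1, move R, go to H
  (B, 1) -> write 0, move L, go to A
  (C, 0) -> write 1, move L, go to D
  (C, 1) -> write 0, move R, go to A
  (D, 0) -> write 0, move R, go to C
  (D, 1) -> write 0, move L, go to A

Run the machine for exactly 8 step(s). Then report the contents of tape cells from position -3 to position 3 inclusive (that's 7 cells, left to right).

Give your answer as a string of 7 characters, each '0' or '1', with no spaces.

Step 1: in state A at pos -1, read 0 -> (A,0)->write 1,move R,goto A. Now: state=A, head=0, tape[-2..4]=0110110 (head:   ^)
Step 2: in state A at pos 0, read 1 -> (A,1)->write 1,move L,goto B. Now: state=B, head=-1, tape[-2..4]=0110110 (head:  ^)
Step 3: in state B at pos -1, read 1 -> (B,1)->write 0,move L,goto A. Now: state=A, head=-2, tape[-3..4]=00010110 (head:  ^)
Step 4: in state A at pos -2, read 0 -> (A,0)->write 1,move R,goto A. Now: state=A, head=-1, tape[-3..4]=01010110 (head:   ^)
Step 5: in state A at pos -1, read 0 -> (A,0)->write 1,move R,goto A. Now: state=A, head=0, tape[-3..4]=01110110 (head:    ^)
Step 6: in state A at pos 0, read 1 -> (A,1)->write 1,move L,goto B. Now: state=B, head=-1, tape[-3..4]=01110110 (head:   ^)
Step 7: in state B at pos -1, read 1 -> (B,1)->write 0,move L,goto A. Now: state=A, head=-2, tape[-3..4]=01010110 (head:  ^)
Step 8: in state A at pos -2, read 1 -> (A,1)->write 1,move L,goto B. Now: state=B, head=-3, tape[-4..4]=001010110 (head:  ^)

Answer: 0101011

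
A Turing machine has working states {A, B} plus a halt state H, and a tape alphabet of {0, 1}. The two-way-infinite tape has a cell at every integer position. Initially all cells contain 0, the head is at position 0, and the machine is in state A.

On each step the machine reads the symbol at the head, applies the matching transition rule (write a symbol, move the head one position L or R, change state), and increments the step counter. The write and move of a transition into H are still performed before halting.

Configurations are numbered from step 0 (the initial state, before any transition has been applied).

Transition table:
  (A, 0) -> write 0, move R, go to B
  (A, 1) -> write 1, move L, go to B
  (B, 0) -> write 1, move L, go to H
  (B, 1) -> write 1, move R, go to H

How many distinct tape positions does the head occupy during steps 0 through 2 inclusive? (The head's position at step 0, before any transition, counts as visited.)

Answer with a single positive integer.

Step 1: in state A at pos 0, read 0 -> (A,0)->write 0,move R,goto B. Now: state=B, head=1, tape[-1..2]=0000 (head:   ^)
Step 2: in state B at pos 1, read 0 -> (B,0)->write 1,move L,goto H. Now: state=H, head=0, tape[-1..2]=0010 (head:  ^)
Head positions at steps 0..2: starting at 0, distinct positions visited = {0, 1} -> 2 position(s)

Answer: 2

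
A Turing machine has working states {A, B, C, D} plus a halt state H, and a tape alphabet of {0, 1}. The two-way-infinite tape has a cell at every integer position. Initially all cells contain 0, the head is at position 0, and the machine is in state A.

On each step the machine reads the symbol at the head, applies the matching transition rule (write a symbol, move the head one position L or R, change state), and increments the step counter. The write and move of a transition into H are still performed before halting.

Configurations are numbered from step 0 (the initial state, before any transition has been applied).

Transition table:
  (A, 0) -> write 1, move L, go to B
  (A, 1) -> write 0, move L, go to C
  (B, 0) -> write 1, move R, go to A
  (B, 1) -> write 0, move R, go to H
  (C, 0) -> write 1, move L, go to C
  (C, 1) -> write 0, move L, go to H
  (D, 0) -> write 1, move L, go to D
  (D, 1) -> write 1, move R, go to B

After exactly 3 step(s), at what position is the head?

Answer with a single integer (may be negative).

Step 1: in state A at pos 0, read 0 -> (A,0)->write 1,move L,goto B. Now: state=B, head=-1, tape[-2..1]=0010 (head:  ^)
Step 2: in state B at pos -1, read 0 -> (B,0)->write 1,move R,goto A. Now: state=A, head=0, tape[-2..1]=0110 (head:   ^)
Step 3: in state A at pos 0, read 1 -> (A,1)->write 0,move L,goto C. Now: state=C, head=-1, tape[-2..1]=0100 (head:  ^)

Answer: -1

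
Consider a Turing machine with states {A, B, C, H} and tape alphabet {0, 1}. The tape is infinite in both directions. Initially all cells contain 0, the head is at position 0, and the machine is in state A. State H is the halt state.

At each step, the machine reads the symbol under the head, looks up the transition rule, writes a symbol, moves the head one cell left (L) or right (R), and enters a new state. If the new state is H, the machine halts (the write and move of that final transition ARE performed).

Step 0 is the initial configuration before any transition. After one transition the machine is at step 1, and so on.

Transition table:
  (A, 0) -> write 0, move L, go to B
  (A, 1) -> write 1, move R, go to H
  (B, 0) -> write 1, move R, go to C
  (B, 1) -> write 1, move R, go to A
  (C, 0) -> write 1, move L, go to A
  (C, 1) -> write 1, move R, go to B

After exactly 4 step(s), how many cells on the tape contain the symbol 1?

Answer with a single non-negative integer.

Step 1: in state A at pos 0, read 0 -> (A,0)->write 0,move L,goto B. Now: state=B, head=-1, tape[-2..1]=0000 (head:  ^)
Step 2: in state B at pos -1, read 0 -> (B,0)->write 1,move R,goto C. Now: state=C, head=0, tape[-2..1]=0100 (head:   ^)
Step 3: in state C at pos 0, read 0 -> (C,0)->write 1,move L,goto A. Now: state=A, head=-1, tape[-2..1]=0110 (head:  ^)
Step 4: in state A at pos -1, read 1 -> (A,1)->write 1,move R,goto H. Now: state=H, head=0, tape[-2..1]=0110 (head:   ^)
Cells containing 1 after step 4: {-1, 0} -> 2 cell(s)

Answer: 2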